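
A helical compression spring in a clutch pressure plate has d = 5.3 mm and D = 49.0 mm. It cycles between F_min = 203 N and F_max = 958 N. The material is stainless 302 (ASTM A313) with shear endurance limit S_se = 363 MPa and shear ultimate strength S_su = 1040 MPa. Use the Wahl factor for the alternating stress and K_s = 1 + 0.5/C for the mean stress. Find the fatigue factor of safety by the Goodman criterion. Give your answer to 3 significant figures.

C = D/d = 49.0/5.3 = 9.2453; K_W = (4C−1)/(4C−4)+0.615/C = 1.1575; K_s = 1+0.5/C = 1.0541
F_a = (F_max−F_min)/2 = 377.5 N; F_m = (F_max+F_min)/2 = 580.5 N
τ_a = K_W·8F_aD/(πd³) = 1.1575 × 316.39 = 366.22 MPa
τ_m = K_s·8F_mD/(πd³) = 1.0541 × 486.53 = 512.84 MPa
Goodman: 1/n_f = τ_a/S_se + τ_m/S_su = 366.22/363 + 512.84/1040 = 1.00886 + 0.49312 = 1.502
n_f = 1/1.502 = 0.6658

0.666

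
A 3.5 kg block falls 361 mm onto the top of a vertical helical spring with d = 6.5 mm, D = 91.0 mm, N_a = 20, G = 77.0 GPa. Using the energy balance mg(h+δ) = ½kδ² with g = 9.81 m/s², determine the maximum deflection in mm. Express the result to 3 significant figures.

k = Gd⁴/(8D³N_a) = (77.0×10³)(6.5⁴)/(8·91.0³·20) = 1.14 N/mm
W = mg = 3.5 × 9.81 = 34.335 N
½kδ² − Wδ − Wh = 0 → δ = (W + √(W² + 2kWh))/k
δ = (34.335 + √(1178.9 + 28260.1))/1.14 = (34.335 + 171.58)/1.14 = 180.63 mm

181 mm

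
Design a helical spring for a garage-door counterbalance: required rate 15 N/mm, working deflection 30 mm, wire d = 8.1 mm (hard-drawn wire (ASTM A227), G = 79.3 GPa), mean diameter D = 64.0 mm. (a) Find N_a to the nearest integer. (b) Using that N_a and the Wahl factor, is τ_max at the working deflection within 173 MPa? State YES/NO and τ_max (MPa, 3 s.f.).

N_a = Gd⁴/(8D³k) = (79.3×10³)(8.1⁴)/(8·64.0³·15) = 10.85 → N_a = 11
Actual rate k = Gd⁴/(8D³·11) = 14.798 N/mm
Working load F = kδ = 14.798·30 = 443.93 N
C = 64.0/8.1 = 7.9012; K_W = (4C−1)/(4C−4)+0.615/C = 1.1865
τ_max = K_W·8FD/(πd³) = 1.1865·136.14 = 161.53 MPa
τ_max ≤ 173 MPa → acceptable

(a) 11 coils; (b) YES, τ_max = 162 MPa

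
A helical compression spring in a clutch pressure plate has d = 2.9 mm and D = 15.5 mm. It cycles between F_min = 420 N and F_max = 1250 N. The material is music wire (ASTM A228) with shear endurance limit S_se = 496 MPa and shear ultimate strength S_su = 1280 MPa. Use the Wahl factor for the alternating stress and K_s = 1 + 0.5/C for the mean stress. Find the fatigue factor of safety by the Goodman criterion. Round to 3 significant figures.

0.345

C = D/d = 15.5/2.9 = 5.3448; K_W = (4C−1)/(4C−4)+0.615/C = 1.2877; K_s = 1+0.5/C = 1.0935
F_a = (F_max−F_min)/2 = 415 N; F_m = (F_max+F_min)/2 = 835 N
τ_a = K_W·8F_aD/(πd³) = 1.2877 × 671.62 = 864.84 MPa
τ_m = K_s·8F_mD/(πd³) = 1.0935 × 1351.3 = 1477.8 MPa
Goodman: 1/n_f = τ_a/S_se + τ_m/S_su = 864.84/496 + 1477.8/1280 = 1.74363 + 1.15450 = 2.8981
n_f = 1/2.8981 = 0.3451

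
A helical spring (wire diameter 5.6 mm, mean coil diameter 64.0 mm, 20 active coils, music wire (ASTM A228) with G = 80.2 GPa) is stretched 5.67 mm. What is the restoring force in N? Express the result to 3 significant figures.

10.7 N

k = Gd⁴/(8D³N_a) = (80.2×10³)(5.6⁴)/(8·64.0³·20) = 1.8805 N/mm
F = k·δ = 1.8805 × 5.67 = 10.662 N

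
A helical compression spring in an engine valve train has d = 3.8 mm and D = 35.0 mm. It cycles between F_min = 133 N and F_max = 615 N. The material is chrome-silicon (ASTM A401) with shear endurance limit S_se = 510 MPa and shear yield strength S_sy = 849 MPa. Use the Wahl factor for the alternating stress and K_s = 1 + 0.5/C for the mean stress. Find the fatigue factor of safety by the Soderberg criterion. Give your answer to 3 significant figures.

C = D/d = 35.0/3.8 = 9.2105; K_W = (4C−1)/(4C−4)+0.615/C = 1.1581; K_s = 1+0.5/C = 1.0543
F_a = (F_max−F_min)/2 = 241 N; F_m = (F_max+F_min)/2 = 374 N
τ_a = K_W·8F_aD/(πd³) = 1.1581 × 391.45 = 453.34 MPa
τ_m = K_s·8F_mD/(πd³) = 1.0543 × 607.48 = 640.45 MPa
Soderberg: 1/n_f = τ_a/S_se + τ_m/S_sy = 453.34/510 + 640.45/849 = 0.88891 + 0.75436 = 1.6433
n_f = 1/1.6433 = 0.6085

0.609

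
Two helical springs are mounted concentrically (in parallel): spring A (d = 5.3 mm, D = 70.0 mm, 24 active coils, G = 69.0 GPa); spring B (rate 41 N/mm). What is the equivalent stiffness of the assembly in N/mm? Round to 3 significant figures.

41.8 N/mm

k_A = Gd⁴/(8D³N_a) = (69.0×10³)(5.3⁴)/(8·70.0³·24) = 0.82672 N/mm
Parallel: k_eq = 0.82672 + 41 = 41.827 N/mm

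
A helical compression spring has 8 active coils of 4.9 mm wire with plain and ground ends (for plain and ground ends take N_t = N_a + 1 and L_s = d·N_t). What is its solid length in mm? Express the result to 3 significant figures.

44.1 mm

plain and ground ends: N_t = N_a + 1 = 8 + 1 = 9
L_s = d·N_t = 4.9 × 9 = 44.1 mm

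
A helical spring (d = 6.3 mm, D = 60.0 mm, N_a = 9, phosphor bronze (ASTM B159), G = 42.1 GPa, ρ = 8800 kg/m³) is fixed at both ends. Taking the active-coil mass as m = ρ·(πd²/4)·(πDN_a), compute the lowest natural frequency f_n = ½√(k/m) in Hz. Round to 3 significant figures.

k = Gd⁴/(8D³N_a) = (42.1×10³)(6.3⁴)/(8·60.0³·9) = 4.2644 N/mm = 4264.4 N/m
Wire length L = πDN_a = π·60.0·9 = 1696.5 mm
m = ρ·(πd²/4)·L = 8800 × 31.172×10⁻⁶ m² × 1.6965 m = 0.46537 kg
f_n = ½√(k/m) = 0.5·√(4264.4/0.46537) = 0.5·√(9163.5) = 47.863 Hz

47.9 Hz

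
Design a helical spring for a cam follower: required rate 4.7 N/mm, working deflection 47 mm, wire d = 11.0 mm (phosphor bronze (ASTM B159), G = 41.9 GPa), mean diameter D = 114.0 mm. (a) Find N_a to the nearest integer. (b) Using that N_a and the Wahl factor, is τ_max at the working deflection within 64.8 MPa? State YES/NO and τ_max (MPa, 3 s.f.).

(a) 11 coils; (b) YES, τ_max = 55.0 MPa

N_a = Gd⁴/(8D³k) = (41.9×10³)(11.0⁴)/(8·114.0³·4.7) = 11.01 → N_a = 11
Actual rate k = Gd⁴/(8D³·11) = 4.7053 N/mm
Working load F = kδ = 4.7053·47 = 221.15 N
C = 114.0/11.0 = 10.3636; K_W = (4C−1)/(4C−4)+0.615/C = 1.1394
τ_max = K_W·8FD/(πd³) = 1.1394·48.234 = 54.96 MPa
τ_max ≤ 64.8 MPa → acceptable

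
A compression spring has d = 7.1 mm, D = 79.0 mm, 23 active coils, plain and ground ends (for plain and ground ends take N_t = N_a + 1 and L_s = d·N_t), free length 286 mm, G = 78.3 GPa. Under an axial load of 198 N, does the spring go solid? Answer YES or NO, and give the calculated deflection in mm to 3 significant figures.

NO, δ = 90.3 mm

k = Gd⁴/(8D³N_a) = (78.3×10³)(7.1⁴)/(8·79.0³·23) = 2.1933 N/mm
N_t = 24; L_s = 7.1·24 = 170.4 mm; δ_solid = L₀ − L_s = 286 − 170.4 = 115.6 mm
δ = F/k = 198/2.1933 = 90.275 mm
δ < δ_solid → spring does not go solid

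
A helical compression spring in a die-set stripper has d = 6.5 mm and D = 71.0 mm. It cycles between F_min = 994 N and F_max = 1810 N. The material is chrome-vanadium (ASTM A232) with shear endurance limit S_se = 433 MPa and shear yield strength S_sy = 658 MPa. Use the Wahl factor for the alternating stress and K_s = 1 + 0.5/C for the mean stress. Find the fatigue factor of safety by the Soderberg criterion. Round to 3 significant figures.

0.461

C = D/d = 71.0/6.5 = 10.9231; K_W = (4C−1)/(4C−4)+0.615/C = 1.1319; K_s = 1+0.5/C = 1.0458
F_a = (F_max−F_min)/2 = 408 N; F_m = (F_max+F_min)/2 = 1402 N
τ_a = K_W·8F_aD/(πd³) = 1.1319 × 268.61 = 304.03 MPa
τ_m = K_s·8F_mD/(πd³) = 1.0458 × 923.01 = 965.26 MPa
Soderberg: 1/n_f = τ_a/S_se + τ_m/S_sy = 304.03/433 + 965.26/658 = 0.70215 + 1.46696 = 2.1691
n_f = 1/2.1691 = 0.461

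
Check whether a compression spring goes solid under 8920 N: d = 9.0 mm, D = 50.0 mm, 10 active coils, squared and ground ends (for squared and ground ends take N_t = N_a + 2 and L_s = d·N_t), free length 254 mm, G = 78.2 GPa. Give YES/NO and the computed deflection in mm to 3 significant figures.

YES, δ = 174 mm

k = Gd⁴/(8D³N_a) = (78.2×10³)(9.0⁴)/(8·50.0³·10) = 51.307 N/mm
N_t = 12; L_s = 9.0·12 = 108 mm; δ_solid = L₀ − L_s = 254 − 108 = 146 mm
δ = F/k = 8920/51.307 = 173.86 mm
δ ≥ δ_solid → spring goes solid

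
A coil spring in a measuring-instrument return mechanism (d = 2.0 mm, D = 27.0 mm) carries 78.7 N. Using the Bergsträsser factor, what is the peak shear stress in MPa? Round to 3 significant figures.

743 MPa

Spring index C = D/d = 27.0/2.0 = 13.5000
K_B = (4C+2)/(4C−3) = 56.000/51.000 = 1.0980
τ₀ = 8FD/(πd³) = 8·78.7·27.0/(π·2.0³) = 16999.2/25.133 = 676.38 MPa
τ_max = K·τ₀ = 1.0980 × 676.38 = 742.69 MPa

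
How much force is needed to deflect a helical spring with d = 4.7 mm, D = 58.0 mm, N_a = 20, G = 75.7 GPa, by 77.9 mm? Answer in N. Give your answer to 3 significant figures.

k = Gd⁴/(8D³N_a) = (75.7×10³)(4.7⁴)/(8·58.0³·20) = 1.1833 N/mm
F = k·δ = 1.1833 × 77.9 = 92.177 N

92.2 N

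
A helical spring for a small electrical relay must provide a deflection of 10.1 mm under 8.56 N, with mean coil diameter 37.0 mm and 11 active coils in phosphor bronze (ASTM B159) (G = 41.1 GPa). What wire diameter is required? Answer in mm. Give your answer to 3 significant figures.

Required rate k = F/δ = 8.56/10.1 = 0.84752 N/mm
d = (8D³N_a·k / G)^(1/4) = (8·37.0³·11·0.84752 / (41.1×10³))^0.25
  = (91.918)^0.25 = 3.0963 mm

3.10 mm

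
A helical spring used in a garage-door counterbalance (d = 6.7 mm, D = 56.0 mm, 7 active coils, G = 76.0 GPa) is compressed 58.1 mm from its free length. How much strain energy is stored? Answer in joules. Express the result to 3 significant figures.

k = Gd⁴/(8D³N_a) = (76.0×10³)(6.7⁴)/(8·56.0³·7) = 15.573 N/mm
U = ½kδ² = 0.5 × 15.573 × 58.1² = 26283 N·mm = 26.283 J

26.3 J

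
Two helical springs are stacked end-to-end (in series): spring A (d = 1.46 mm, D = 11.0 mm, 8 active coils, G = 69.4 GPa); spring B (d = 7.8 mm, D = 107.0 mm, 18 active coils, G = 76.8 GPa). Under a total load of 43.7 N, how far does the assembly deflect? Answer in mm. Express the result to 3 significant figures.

k_A = Gd⁴/(8D³N_a) = (69.4×10³)(1.46⁴)/(8·11.0³·8) = 3.7018 N/mm
k_B = Gd⁴/(8D³N_a) = (76.8×10³)(7.8⁴)/(8·107.0³·18) = 1.6115 N/mm
Series: 1/k_eq = 1/3.7018 + 1/1.6115 = 0.89069; k_eq = 1.1227 N/mm
δ = F/k_eq = 43.7/1.1227 = 38.923 mm

38.9 mm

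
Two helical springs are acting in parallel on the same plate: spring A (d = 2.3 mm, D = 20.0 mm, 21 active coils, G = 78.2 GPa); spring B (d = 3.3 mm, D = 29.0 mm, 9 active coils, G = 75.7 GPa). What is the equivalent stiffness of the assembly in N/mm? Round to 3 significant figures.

k_A = Gd⁴/(8D³N_a) = (78.2×10³)(2.3⁴)/(8·20.0³·21) = 1.6282 N/mm
k_B = Gd⁴/(8D³N_a) = (75.7×10³)(3.3⁴)/(8·29.0³·9) = 5.1124 N/mm
Parallel: k_eq = 1.6282 + 5.1124 = 6.7406 N/mm

6.74 N/mm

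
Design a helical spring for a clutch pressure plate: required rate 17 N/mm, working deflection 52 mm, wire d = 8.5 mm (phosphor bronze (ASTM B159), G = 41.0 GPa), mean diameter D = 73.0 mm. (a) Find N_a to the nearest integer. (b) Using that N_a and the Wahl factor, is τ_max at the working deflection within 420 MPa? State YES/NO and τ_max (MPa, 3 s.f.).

N_a = Gd⁴/(8D³k) = (41.0×10³)(8.5⁴)/(8·73.0³·17) = 4.045 → N_a = 4
Actual rate k = Gd⁴/(8D³·4) = 17.193 N/mm
Working load F = kδ = 17.193·52 = 894.01 N
C = 73.0/8.5 = 8.5882; K_W = (4C−1)/(4C−4)+0.615/C = 1.1704
τ_max = K_W·8FD/(πd³) = 1.1704·270.61 = 316.74 MPa
τ_max ≤ 420 MPa → acceptable

(a) 4 coils; (b) YES, τ_max = 317 MPa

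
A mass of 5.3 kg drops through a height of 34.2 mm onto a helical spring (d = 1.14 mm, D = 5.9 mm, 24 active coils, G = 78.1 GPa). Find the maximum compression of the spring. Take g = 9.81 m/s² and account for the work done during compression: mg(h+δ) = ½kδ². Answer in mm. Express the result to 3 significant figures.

k = Gd⁴/(8D³N_a) = (78.1×10³)(1.14⁴)/(8·5.9³·24) = 3.3451 N/mm
W = mg = 5.3 × 9.81 = 51.993 N
½kδ² − Wδ − Wh = 0 → δ = (W + √(W² + 2kWh))/k
δ = (51.993 + √(2703.3 + 11896.4))/3.3451 = (51.993 + 120.83)/3.3451 = 51.664 mm

51.7 mm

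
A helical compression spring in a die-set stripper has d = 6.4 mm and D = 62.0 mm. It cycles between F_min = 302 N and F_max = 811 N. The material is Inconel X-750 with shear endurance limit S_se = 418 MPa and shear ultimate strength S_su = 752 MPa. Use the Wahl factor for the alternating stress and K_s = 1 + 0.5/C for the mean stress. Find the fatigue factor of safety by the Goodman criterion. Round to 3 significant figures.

C = D/d = 62.0/6.4 = 9.6875; K_W = (4C−1)/(4C−4)+0.615/C = 1.1498; K_s = 1+0.5/C = 1.0516
F_a = (F_max−F_min)/2 = 254.5 N; F_m = (F_max+F_min)/2 = 556.5 N
τ_a = K_W·8F_aD/(πd³) = 1.1498 × 153.28 = 176.24 MPa
τ_m = K_s·8F_mD/(πd³) = 1.0516 × 335.16 = 352.46 MPa
Goodman: 1/n_f = τ_a/S_se + τ_m/S_su = 176.24/418 + 352.46/752 = 0.42163 + 0.46870 = 0.89033
n_f = 1/0.89033 = 1.123

1.12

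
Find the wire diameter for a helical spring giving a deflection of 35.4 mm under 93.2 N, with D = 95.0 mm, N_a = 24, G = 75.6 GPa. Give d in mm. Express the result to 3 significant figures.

Required rate k = F/δ = 93.2/35.4 = 2.6328 N/mm
d = (8D³N_a·k / G)^(1/4) = (8·95.0³·24·2.6328 / (75.6×10³))^0.25
  = (5732.7)^0.25 = 8.7014 mm

8.70 mm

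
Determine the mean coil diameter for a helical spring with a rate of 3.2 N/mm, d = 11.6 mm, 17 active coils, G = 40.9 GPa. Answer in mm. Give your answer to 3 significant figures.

119 mm

D = (Gd⁴/(8N_a·k))^(1/3) = (40.9×10³·11.6⁴/(8·17·3.2))^(1/3)
  = (1.70163e+06)^(1/3) = 119.3866 mm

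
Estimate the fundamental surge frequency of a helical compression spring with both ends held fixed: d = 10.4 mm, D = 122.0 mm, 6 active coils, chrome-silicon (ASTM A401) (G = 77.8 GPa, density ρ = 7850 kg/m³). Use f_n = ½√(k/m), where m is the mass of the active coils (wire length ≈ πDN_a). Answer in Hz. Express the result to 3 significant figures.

k = Gd⁴/(8D³N_a) = (77.8×10³)(10.4⁴)/(8·122.0³·6) = 10.442 N/mm = 10442 N/m
Wire length L = πDN_a = π·122.0·6 = 2299.6 mm
m = ρ·(πd²/4)·L = 7850 × 84.949×10⁻⁶ m² × 2.2996 m = 1.5335 kg
f_n = ½√(k/m) = 0.5·√(10442/1.5335) = 0.5·√(6809.3) = 41.259 Hz

41.3 Hz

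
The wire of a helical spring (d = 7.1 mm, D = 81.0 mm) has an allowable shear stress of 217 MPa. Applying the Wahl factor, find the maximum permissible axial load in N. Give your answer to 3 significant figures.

334 N

C = D/d = 81.0/7.1 = 11.4085
K_W = (4C−1)/(4C−4) + 0.615/C = 44.634/41.634 + 0.0539 = 1.1260
τ_max = K·8FD/(πd³) → F_max = τ_allow·πd³/(8DK)
F_max = 217·π·7.1³/(8·81.0·1.1260) = 2.44e+05/729.62 = 334.41 N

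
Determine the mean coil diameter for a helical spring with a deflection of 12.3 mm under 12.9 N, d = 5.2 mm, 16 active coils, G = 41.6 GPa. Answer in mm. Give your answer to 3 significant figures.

61.0 mm

Required rate k = F/δ = 12.9/12.3 = 1.0488 N/mm
D = (Gd⁴/(8N_a·k))^(1/3) = (41.6×10³·5.2⁴/(8·16·1.0488))^(1/3)
  = (226575)^(1/3) = 60.9636 mm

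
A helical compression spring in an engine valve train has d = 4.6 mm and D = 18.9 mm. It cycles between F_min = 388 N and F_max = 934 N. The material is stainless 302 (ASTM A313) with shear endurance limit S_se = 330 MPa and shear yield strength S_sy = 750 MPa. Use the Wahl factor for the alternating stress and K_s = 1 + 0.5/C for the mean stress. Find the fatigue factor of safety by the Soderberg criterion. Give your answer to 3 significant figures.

C = D/d = 18.9/4.6 = 4.1087; K_W = (4C−1)/(4C−4)+0.615/C = 1.3909; K_s = 1+0.5/C = 1.1217
F_a = (F_max−F_min)/2 = 273 N; F_m = (F_max+F_min)/2 = 661 N
τ_a = K_W·8F_aD/(πd³) = 1.3909 × 134.99 = 187.76 MPa
τ_m = K_s·8F_mD/(πd³) = 1.1217 × 326.84 = 366.61 MPa
Soderberg: 1/n_f = τ_a/S_se + τ_m/S_sy = 187.76/330 + 366.61/750 = 0.56897 + 0.48881 = 1.0578
n_f = 1/1.0578 = 0.9454

0.945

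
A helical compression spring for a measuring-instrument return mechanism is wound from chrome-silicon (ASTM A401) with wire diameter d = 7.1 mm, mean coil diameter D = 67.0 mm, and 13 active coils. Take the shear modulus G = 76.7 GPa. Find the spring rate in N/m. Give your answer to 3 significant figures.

6230 N/m

k = Gd⁴/(8D³N_a) = (76.7×10³ × 7.1⁴) / (8 × 67.0³ × 13)
  = 1.94908e+08 / 3.12794e+07 = 6.2312 N/mm = 6231.2 N/m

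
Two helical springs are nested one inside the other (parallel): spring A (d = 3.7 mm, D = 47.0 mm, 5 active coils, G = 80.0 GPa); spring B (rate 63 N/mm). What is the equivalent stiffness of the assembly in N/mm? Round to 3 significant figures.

k_A = Gd⁴/(8D³N_a) = (80.0×10³)(3.7⁴)/(8·47.0³·5) = 3.6103 N/mm
Parallel: k_eq = 3.6103 + 63 = 66.61 N/mm

66.6 N/mm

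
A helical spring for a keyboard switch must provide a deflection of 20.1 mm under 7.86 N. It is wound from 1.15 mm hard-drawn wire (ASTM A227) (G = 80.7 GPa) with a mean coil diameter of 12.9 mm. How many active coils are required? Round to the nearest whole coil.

21

Required rate k = F/δ = 7.86/20.1 = 0.39104 N/mm
N_a = Gd⁴/(8D³k) = (80.7×10³ × 1.15⁴)/(8 × 12.9³ × 0.39104)
    = 141145 / 6715.61 = 21.02 → 21 coils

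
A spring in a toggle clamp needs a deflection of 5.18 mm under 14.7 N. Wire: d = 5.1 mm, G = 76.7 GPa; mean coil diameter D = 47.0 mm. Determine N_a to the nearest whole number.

Required rate k = F/δ = 14.7/5.18 = 2.8378 N/mm
N_a = Gd⁴/(8D³k) = (76.7×10³ × 5.1⁴)/(8 × 47.0³ × 2.8378)
    = 5.18891e+07 / 2.35706e+06 = 22.01 → 22 coils

22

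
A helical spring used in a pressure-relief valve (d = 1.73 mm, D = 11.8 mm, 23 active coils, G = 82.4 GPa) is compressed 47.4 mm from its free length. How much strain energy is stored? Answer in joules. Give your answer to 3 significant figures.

2.74 J

k = Gd⁴/(8D³N_a) = (82.4×10³)(1.73⁴)/(8·11.8³·23) = 2.4414 N/mm
U = ½kδ² = 0.5 × 2.4414 × 47.4² = 2742.7 N·mm = 2.7427 J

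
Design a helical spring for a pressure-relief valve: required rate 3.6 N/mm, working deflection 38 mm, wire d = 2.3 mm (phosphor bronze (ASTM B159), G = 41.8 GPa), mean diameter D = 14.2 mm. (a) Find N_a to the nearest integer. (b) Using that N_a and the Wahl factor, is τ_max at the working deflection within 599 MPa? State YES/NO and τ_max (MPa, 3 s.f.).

N_a = Gd⁴/(8D³k) = (41.8×10³)(2.3⁴)/(8·14.2³·3.6) = 14.19 → N_a = 14
Actual rate k = Gd⁴/(8D³·14) = 3.6476 N/mm
Working load F = kδ = 3.6476·38 = 138.61 N
C = 14.2/2.3 = 6.1739; K_W = (4C−1)/(4C−4)+0.615/C = 1.2446
τ_max = K_W·8FD/(πd³) = 1.2446·411.94 = 512.69 MPa
τ_max ≤ 599 MPa → acceptable

(a) 14 coils; (b) YES, τ_max = 513 MPa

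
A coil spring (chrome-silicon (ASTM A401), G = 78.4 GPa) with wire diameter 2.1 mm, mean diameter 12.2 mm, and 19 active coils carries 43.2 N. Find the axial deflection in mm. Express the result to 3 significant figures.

7.82 mm

k = Gd⁴/(8D³N_a) = (78.4×10³)(2.1⁴)/(8·12.2³·19) = 5.5242 N/mm
δ = F/k = 43.2 / 5.5242 = 7.8201 mm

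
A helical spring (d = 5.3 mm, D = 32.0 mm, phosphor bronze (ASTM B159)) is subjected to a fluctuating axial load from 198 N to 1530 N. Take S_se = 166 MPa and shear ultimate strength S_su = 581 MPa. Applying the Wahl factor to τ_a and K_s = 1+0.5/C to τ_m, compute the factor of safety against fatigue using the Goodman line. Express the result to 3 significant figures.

0.276

C = D/d = 32.0/5.3 = 6.0377; K_W = (4C−1)/(4C−4)+0.615/C = 1.2507; K_s = 1+0.5/C = 1.0828
F_a = (F_max−F_min)/2 = 666 N; F_m = (F_max+F_min)/2 = 864 N
τ_a = K_W·8F_aD/(πd³) = 1.2507 × 364.53 = 455.93 MPa
τ_m = K_s·8F_mD/(πd³) = 1.0828 × 472.91 = 512.07 MPa
Goodman: 1/n_f = τ_a/S_se + τ_m/S_su = 455.93/166 + 512.07/581 = 2.74659 + 0.88136 = 3.628
n_f = 1/3.628 = 0.2756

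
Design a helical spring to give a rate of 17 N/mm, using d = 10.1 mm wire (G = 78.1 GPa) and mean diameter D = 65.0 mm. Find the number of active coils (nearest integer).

N_a = Gd⁴/(8D³k) = (78.1×10³ × 10.1⁴)/(8 × 65.0³ × 17)
    = 8.12712e+08 / 3.7349e+07 = 21.76 → 22 coils

22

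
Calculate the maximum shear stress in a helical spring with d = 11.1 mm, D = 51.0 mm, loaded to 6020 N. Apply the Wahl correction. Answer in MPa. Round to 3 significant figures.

767 MPa

Spring index C = D/d = 51.0/11.1 = 4.5946
K_W = (4C−1)/(4C−4) + 0.615/C = 17.378/14.378 + 0.1339 = 1.3425
τ₀ = 8FD/(πd³) = 8·6020·51.0/(π·11.1³) = 2.45616e+06/4296.5 = 571.66 MPa
τ_max = K·τ₀ = 1.3425 × 571.66 = 767.45 MPa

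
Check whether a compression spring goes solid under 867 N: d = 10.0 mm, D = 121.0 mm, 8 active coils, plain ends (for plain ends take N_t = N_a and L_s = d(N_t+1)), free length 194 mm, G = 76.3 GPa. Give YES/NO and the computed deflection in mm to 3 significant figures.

k = Gd⁴/(8D³N_a) = (76.3×10³)(10.0⁴)/(8·121.0³·8) = 6.7296 N/mm
N_t = 8; L_s = 10.0·9 = 90 mm; δ_solid = L₀ − L_s = 194 − 90 = 104 mm
δ = F/k = 867/6.7296 = 128.83 mm
δ ≥ δ_solid → spring goes solid

YES, δ = 129 mm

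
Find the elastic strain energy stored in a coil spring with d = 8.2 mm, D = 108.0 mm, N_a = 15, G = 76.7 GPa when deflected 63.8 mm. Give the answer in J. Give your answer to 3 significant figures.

4.67 J

k = Gd⁴/(8D³N_a) = (76.7×10³)(8.2⁴)/(8·108.0³·15) = 2.294 N/mm
U = ½kδ² = 0.5 × 2.294 × 63.8² = 4668.8 N·mm = 4.6688 J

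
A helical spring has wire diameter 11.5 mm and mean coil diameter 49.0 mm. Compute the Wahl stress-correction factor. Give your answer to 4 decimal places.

1.3743

C = D/d = 49.0/11.5 = 4.2609
K_W = (4C−1)/(4C−4) + 0.615/C = 16.043/13.043 + 0.1443 = 1.3743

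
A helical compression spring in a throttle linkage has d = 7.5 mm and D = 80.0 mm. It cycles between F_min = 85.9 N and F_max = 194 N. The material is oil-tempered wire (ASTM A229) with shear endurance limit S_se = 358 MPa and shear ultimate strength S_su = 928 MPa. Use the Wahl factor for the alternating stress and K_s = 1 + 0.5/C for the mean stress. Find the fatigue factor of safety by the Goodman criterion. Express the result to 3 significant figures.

6.29

C = D/d = 80.0/7.5 = 10.6667; K_W = (4C−1)/(4C−4)+0.615/C = 1.1352; K_s = 1+0.5/C = 1.0469
F_a = (F_max−F_min)/2 = 54.05 N; F_m = (F_max+F_min)/2 = 139.95 N
τ_a = K_W·8F_aD/(πd³) = 1.1352 × 26.1 = 29.63 MPa
τ_m = K_s·8F_mD/(πd³) = 1.0469 × 67.58 = 70.748 MPa
Goodman: 1/n_f = τ_a/S_se + τ_m/S_su = 29.63/358 + 70.748/928 = 0.08277 + 0.07624 = 0.159
n_f = 1/0.159 = 6.289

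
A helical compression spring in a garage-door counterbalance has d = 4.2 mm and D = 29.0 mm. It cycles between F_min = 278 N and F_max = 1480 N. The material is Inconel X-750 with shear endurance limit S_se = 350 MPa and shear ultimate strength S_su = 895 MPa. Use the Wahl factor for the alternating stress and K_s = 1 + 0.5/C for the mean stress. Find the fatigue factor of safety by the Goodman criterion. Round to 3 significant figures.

C = D/d = 29.0/4.2 = 6.9048; K_W = (4C−1)/(4C−4)+0.615/C = 1.2161; K_s = 1+0.5/C = 1.0724
F_a = (F_max−F_min)/2 = 601 N; F_m = (F_max+F_min)/2 = 879 N
τ_a = K_W·8F_aD/(πd³) = 1.2161 × 599.05 = 728.5 MPa
τ_m = K_s·8F_mD/(πd³) = 1.0724 × 876.15 = 939.6 MPa
Goodman: 1/n_f = τ_a/S_se + τ_m/S_su = 728.5/350 + 939.6/895 = 2.08142 + 1.04983 = 3.1313
n_f = 1/3.1313 = 0.3194

0.319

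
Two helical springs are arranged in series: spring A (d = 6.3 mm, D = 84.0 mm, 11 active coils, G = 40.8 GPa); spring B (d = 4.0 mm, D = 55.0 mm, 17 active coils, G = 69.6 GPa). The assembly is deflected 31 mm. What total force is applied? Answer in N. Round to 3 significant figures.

k_A = Gd⁴/(8D³N_a) = (40.8×10³)(6.3⁴)/(8·84.0³·11) = 1.2323 N/mm
k_B = Gd⁴/(8D³N_a) = (69.6×10³)(4.0⁴)/(8·55.0³·17) = 0.78745 N/mm
Series: 1/k_eq = 1/1.2323 + 1/0.78745 = 2.0814; k_eq = 0.48044 N/mm
F = k_eq·δ = 0.48044·31 = 14.894 N

14.9 N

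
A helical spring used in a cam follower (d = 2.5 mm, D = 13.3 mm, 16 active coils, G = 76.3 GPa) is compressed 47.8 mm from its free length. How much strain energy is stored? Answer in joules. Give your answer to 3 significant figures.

11.3 J

k = Gd⁴/(8D³N_a) = (76.3×10³)(2.5⁴)/(8·13.3³·16) = 9.8974 N/mm
U = ½kδ² = 0.5 × 9.8974 × 47.8² = 11307 N·mm = 11.307 J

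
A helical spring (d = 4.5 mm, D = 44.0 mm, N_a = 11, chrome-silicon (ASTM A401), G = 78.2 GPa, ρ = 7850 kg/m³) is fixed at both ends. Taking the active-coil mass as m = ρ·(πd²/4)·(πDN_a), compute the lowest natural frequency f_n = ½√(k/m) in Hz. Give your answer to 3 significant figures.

75.1 Hz

k = Gd⁴/(8D³N_a) = (78.2×10³)(4.5⁴)/(8·44.0³·11) = 4.2778 N/mm = 4277.8 N/m
Wire length L = πDN_a = π·44.0·11 = 1520.5 mm
m = ρ·(πd²/4)·L = 7850 × 15.904×10⁻⁶ m² × 1.5205 m = 0.18984 kg
f_n = ½√(k/m) = 0.5·√(4277.8/0.18984) = 0.5·√(22534) = 75.056 Hz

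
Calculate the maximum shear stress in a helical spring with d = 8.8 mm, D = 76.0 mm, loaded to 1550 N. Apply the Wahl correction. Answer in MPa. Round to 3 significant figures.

Spring index C = D/d = 76.0/8.8 = 8.6364
K_W = (4C−1)/(4C−4) + 0.615/C = 33.545/30.545 + 0.0712 = 1.1694
τ₀ = 8FD/(πd³) = 8·1550·76.0/(π·8.8³) = 942400/2140.9 = 440.19 MPa
τ_max = K·τ₀ = 1.1694 × 440.19 = 514.77 MPa

515 MPa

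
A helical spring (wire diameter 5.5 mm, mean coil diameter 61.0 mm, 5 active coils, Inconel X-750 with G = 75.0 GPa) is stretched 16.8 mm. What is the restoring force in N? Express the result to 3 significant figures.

k = Gd⁴/(8D³N_a) = (75.0×10³)(5.5⁴)/(8·61.0³·5) = 7.559 N/mm
F = k·δ = 7.559 × 16.8 = 126.99 N

127 N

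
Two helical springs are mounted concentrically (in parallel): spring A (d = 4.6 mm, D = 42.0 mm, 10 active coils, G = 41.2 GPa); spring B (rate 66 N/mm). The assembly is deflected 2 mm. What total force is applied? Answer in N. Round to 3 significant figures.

k_A = Gd⁴/(8D³N_a) = (41.2×10³)(4.6⁴)/(8·42.0³·10) = 3.1124 N/mm
Parallel: k_eq = 3.1124 + 66 = 69.112 N/mm
F = k_eq·δ = 69.112·2 = 138.22 N

138 N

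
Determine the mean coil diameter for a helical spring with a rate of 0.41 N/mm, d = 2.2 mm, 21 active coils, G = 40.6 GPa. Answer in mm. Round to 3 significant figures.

D = (Gd⁴/(8N_a·k))^(1/3) = (40.6×10³·2.2⁴/(8·21·0.41))^(1/3)
  = (13807.8)^(1/3) = 23.9906 mm

24.0 mm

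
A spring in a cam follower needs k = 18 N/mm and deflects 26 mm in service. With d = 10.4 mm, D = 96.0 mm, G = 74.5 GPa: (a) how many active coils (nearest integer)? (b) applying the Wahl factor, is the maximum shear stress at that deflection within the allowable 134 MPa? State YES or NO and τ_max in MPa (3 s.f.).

(a) 7 coils; (b) YES, τ_max = 115 MPa

N_a = Gd⁴/(8D³k) = (74.5×10³)(10.4⁴)/(8·96.0³·18) = 6.841 → N_a = 7
Actual rate k = Gd⁴/(8D³·7) = 17.591 N/mm
Working load F = kδ = 17.591·26 = 457.36 N
C = 96.0/10.4 = 9.2308; K_W = (4C−1)/(4C−4)+0.615/C = 1.1577
τ_max = K_W·8FD/(πd³) = 1.1577·99.397 = 115.08 MPa
τ_max ≤ 134 MPa → acceptable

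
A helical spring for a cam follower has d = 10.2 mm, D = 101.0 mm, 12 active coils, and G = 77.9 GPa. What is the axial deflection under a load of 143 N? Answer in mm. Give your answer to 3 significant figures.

k = Gd⁴/(8D³N_a) = (77.9×10³)(10.2⁴)/(8·101.0³·12) = 8.5252 N/mm
δ = F/k = 143 / 8.5252 = 16.774 mm

16.8 mm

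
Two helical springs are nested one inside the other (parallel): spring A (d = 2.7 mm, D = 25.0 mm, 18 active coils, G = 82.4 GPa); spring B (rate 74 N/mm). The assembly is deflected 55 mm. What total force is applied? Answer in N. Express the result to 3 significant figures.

4180 N

k_A = Gd⁴/(8D³N_a) = (82.4×10³)(2.7⁴)/(8·25.0³·18) = 1.9463 N/mm
Parallel: k_eq = 1.9463 + 74 = 75.946 N/mm
F = k_eq·δ = 75.946·55 = 4177 N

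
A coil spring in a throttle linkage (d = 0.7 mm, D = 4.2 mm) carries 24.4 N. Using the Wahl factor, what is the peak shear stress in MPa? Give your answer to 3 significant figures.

953 MPa

Spring index C = D/d = 4.2/0.7 = 6.0000
K_W = (4C−1)/(4C−4) + 0.615/C = 23.000/20.000 + 0.1025 = 1.2525
τ₀ = 8FD/(πd³) = 8·24.4·4.2/(π·0.7³) = 819.84/1.0776 = 760.83 MPa
τ_max = K·τ₀ = 1.2525 × 760.83 = 952.93 MPa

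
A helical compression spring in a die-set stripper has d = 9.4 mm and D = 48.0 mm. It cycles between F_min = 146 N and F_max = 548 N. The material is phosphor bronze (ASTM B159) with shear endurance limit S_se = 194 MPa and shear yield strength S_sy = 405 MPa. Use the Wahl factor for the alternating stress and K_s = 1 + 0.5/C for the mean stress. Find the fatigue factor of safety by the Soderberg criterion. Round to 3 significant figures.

C = D/d = 48.0/9.4 = 5.1064; K_W = (4C−1)/(4C−4)+0.615/C = 1.3031; K_s = 1+0.5/C = 1.0979
F_a = (F_max−F_min)/2 = 201 N; F_m = (F_max+F_min)/2 = 347 N
τ_a = K_W·8F_aD/(πd³) = 1.3031 × 29.58 = 38.545 MPa
τ_m = K_s·8F_mD/(πd³) = 1.0979 × 51.065 = 56.066 MPa
Soderberg: 1/n_f = τ_a/S_se + τ_m/S_sy = 38.545/194 + 56.066/405 = 0.19868 + 0.13843 = 0.33712
n_f = 1/0.33712 = 2.966

2.97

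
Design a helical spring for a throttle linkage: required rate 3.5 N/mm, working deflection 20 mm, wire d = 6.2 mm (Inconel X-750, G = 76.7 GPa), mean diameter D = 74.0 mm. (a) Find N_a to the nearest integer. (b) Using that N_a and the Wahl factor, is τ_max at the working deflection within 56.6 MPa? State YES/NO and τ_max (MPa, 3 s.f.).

(a) 10 coils; (b) NO, τ_max = 61.9 MPa

N_a = Gd⁴/(8D³k) = (76.7×10³)(6.2⁴)/(8·74.0³·3.5) = 9.989 → N_a = 10
Actual rate k = Gd⁴/(8D³·10) = 3.496 N/mm
Working load F = kδ = 3.496·20 = 69.921 N
C = 74.0/6.2 = 11.9355; K_W = (4C−1)/(4C−4)+0.615/C = 1.1201
τ_max = K_W·8FD/(πd³) = 1.1201·55.285 = 61.925 MPa
τ_max > 56.6 MPa → exceeds allowable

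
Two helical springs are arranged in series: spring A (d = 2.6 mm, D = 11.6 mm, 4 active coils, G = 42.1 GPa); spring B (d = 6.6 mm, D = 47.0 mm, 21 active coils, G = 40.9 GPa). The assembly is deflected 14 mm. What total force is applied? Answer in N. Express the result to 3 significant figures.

k_A = Gd⁴/(8D³N_a) = (42.1×10³)(2.6⁴)/(8·11.6³·4) = 38.517 N/mm
k_B = Gd⁴/(8D³N_a) = (40.9×10³)(6.6⁴)/(8·47.0³·21) = 4.4493 N/mm
Series: 1/k_eq = 1/38.517 + 1/4.4493 = 0.25071; k_eq = 3.9886 N/mm
F = k_eq·δ = 3.9886·14 = 55.84 N

55.8 N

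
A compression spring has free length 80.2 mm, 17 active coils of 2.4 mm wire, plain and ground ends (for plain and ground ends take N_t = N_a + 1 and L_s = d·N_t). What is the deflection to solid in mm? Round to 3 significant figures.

37.0 mm

N_t = 18; L_s = 2.4·18 = 43.2 mm
δ_solid = L₀ − L_s = 80.2 − 43.2 = 37 mm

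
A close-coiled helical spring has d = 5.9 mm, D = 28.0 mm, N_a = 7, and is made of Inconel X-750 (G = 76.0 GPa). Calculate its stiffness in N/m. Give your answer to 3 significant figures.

k = Gd⁴/(8D³N_a) = (76.0×10³ × 5.9⁴) / (8 × 28.0³ × 7)
  = 9.20919e+07 / 1.22931e+06 = 74.913 N/mm = 74913 N/m

74900 N/m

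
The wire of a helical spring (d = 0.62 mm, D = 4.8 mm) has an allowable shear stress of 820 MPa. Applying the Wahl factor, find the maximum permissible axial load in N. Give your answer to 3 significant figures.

13.4 N

C = D/d = 4.8/0.62 = 7.7419
K_W = (4C−1)/(4C−4) + 0.615/C = 29.968/26.968 + 0.0794 = 1.1907
τ_max = K·8FD/(πd³) → F_max = τ_allow·πd³/(8DK)
F_max = 820·π·0.62³/(8·4.8·1.1907) = 613.96/45.722 = 13.428 N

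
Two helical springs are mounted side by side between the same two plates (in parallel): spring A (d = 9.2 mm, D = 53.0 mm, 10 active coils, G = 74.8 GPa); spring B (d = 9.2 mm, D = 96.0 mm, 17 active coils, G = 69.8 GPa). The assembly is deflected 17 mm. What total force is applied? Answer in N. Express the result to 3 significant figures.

k_A = Gd⁴/(8D³N_a) = (74.8×10³)(9.2⁴)/(8·53.0³·10) = 44.992 N/mm
k_B = Gd⁴/(8D³N_a) = (69.8×10³)(9.2⁴)/(8·96.0³·17) = 4.1558 N/mm
Parallel: k_eq = 44.992 + 4.1558 = 49.148 N/mm
F = k_eq·δ = 49.148·17 = 835.51 N

836 N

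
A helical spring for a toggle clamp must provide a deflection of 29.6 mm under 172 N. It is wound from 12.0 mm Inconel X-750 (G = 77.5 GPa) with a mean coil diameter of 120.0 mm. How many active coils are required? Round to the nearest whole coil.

20

Required rate k = F/δ = 172/29.6 = 5.8108 N/mm
N_a = Gd⁴/(8D³k) = (77.5×10³ × 12.0⁴)/(8 × 120.0³ × 5.8108)
    = 1.60704e+09 / 8.03286e+07 = 20.01 → 20 coils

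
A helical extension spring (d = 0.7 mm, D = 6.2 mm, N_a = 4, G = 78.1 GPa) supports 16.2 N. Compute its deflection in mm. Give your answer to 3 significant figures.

6.59 mm

k = Gd⁴/(8D³N_a) = (78.1×10³)(0.7⁴)/(8·6.2³·4) = 2.4588 N/mm
δ = F/k = 16.2 / 2.4588 = 6.5887 mm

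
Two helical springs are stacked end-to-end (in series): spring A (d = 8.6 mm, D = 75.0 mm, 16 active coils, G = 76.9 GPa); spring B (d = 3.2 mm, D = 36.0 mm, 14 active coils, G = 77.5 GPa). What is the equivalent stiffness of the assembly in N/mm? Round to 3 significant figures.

k_A = Gd⁴/(8D³N_a) = (76.9×10³)(8.6⁴)/(8·75.0³·16) = 7.7898 N/mm
k_B = Gd⁴/(8D³N_a) = (77.5×10³)(3.2⁴)/(8·36.0³·14) = 1.5552 N/mm
Series: 1/k_eq = 1/7.7898 + 1/1.5552 = 0.77139; k_eq = 1.2964 N/mm

1.30 N/mm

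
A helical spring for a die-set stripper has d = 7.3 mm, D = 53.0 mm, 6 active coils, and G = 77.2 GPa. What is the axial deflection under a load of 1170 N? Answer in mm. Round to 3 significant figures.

k = Gd⁴/(8D³N_a) = (77.2×10³)(7.3⁴)/(8·53.0³·6) = 30.679 N/mm
δ = F/k = 1170 / 30.679 = 38.137 mm

38.1 mm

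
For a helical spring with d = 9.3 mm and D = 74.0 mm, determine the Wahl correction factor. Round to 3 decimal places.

C = D/d = 74.0/9.3 = 7.9570
K_W = (4C−1)/(4C−4) + 0.615/C = 30.828/27.828 + 0.0773 = 1.1851

1.185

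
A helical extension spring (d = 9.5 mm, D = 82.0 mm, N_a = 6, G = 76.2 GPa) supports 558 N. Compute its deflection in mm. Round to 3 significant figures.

23.8 mm

k = Gd⁴/(8D³N_a) = (76.2×10³)(9.5⁴)/(8·82.0³·6) = 23.451 N/mm
δ = F/k = 558 / 23.451 = 23.794 mm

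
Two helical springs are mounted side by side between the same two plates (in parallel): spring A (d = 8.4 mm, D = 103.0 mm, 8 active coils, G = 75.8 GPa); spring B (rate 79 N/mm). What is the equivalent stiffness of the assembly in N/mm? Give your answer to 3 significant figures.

k_A = Gd⁴/(8D³N_a) = (75.8×10³)(8.4⁴)/(8·103.0³·8) = 5.3963 N/mm
Parallel: k_eq = 5.3963 + 79 = 84.396 N/mm

84.4 N/mm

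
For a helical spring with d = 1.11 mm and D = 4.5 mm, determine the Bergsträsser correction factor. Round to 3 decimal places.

1.378

C = D/d = 4.5/1.11 = 4.0541
K_B = (4C+2)/(4C−3) = 18.216/13.216 = 1.3783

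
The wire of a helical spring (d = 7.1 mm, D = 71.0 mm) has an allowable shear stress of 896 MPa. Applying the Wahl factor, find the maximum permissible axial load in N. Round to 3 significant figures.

1550 N

C = D/d = 71.0/7.1 = 10.0000
K_W = (4C−1)/(4C−4) + 0.615/C = 39.000/36.000 + 0.0615 = 1.1448
τ_max = K·8FD/(πd³) → F_max = τ_allow·πd³/(8DK)
F_max = 896·π·7.1³/(8·71.0·1.1448) = 1.0075e+06/650.27 = 1549.3 N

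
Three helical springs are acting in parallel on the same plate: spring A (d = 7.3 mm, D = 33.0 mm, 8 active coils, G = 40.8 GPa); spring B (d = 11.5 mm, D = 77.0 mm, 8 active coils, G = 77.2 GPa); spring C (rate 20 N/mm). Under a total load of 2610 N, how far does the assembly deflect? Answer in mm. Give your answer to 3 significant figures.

k_A = Gd⁴/(8D³N_a) = (40.8×10³)(7.3⁴)/(8·33.0³·8) = 50.377 N/mm
k_B = Gd⁴/(8D³N_a) = (77.2×10³)(11.5⁴)/(8·77.0³·8) = 46.212 N/mm
Parallel: k_eq = 50.377 + 46.212 + 20 = 116.59 N/mm
δ = F/k_eq = 2610/116.59 = 22.386 mm

22.4 mm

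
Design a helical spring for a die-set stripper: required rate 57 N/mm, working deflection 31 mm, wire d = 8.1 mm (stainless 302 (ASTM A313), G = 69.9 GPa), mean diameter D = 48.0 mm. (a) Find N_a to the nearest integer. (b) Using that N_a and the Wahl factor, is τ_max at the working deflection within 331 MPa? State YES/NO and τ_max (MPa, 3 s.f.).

(a) 6 coils; (b) NO, τ_max = 508 MPa

N_a = Gd⁴/(8D³k) = (69.9×10³)(8.1⁴)/(8·48.0³·57) = 5.967 → N_a = 6
Actual rate k = Gd⁴/(8D³·6) = 56.683 N/mm
Working load F = kδ = 56.683·31 = 1757.2 N
C = 48.0/8.1 = 5.9259; K_W = (4C−1)/(4C−4)+0.615/C = 1.2560
τ_max = K_W·8FD/(πd³) = 1.2560·404.15 = 507.62 MPa
τ_max > 331 MPa → exceeds allowable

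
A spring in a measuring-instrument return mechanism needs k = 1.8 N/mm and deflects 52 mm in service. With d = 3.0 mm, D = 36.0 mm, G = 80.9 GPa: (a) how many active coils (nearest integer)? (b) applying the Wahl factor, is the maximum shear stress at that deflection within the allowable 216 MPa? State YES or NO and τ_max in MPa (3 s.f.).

(a) 10 coils; (b) NO, τ_max = 347 MPa

N_a = Gd⁴/(8D³k) = (80.9×10³)(3.0⁴)/(8·36.0³·1.8) = 9.754 → N_a = 10
Actual rate k = Gd⁴/(8D³·10) = 1.7556 N/mm
Working load F = kδ = 1.7556·52 = 91.293 N
C = 36.0/3.0 = 12.0000; K_W = (4C−1)/(4C−4)+0.615/C = 1.1194
τ_max = K_W·8FD/(πd³) = 1.1194·309.97 = 346.99 MPa
τ_max > 216 MPa → exceeds allowable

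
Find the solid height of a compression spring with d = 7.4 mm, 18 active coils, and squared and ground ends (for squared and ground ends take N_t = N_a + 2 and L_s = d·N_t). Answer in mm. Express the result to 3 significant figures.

squared and ground ends: N_t = N_a + 2 = 18 + 2 = 20
L_s = d·N_t = 7.4 × 20 = 148 mm

148 mm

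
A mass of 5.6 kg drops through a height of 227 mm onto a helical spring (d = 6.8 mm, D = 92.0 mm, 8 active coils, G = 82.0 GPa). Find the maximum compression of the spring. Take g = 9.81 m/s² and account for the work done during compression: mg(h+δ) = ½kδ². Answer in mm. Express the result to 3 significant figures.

101 mm

k = Gd⁴/(8D³N_a) = (82.0×10³)(6.8⁴)/(8·92.0³·8) = 3.5181 N/mm
W = mg = 5.6 × 9.81 = 54.936 N
½kδ² − Wδ − Wh = 0 → δ = (W + √(W² + 2kWh))/k
δ = (54.936 + √(3018 + 87744.3))/3.5181 = (54.936 + 301.27)/3.5181 = 101.25 mm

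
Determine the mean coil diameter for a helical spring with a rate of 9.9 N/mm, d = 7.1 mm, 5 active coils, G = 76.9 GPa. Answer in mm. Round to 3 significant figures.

79.0 mm

D = (Gd⁴/(8N_a·k))^(1/3) = (76.9×10³·7.1⁴/(8·5·9.9))^(1/3)
  = (493474)^(1/3) = 79.0232 mm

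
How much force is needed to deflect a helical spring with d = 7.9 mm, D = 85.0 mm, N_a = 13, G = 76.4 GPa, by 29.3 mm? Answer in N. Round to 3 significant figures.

137 N

k = Gd⁴/(8D³N_a) = (76.4×10³)(7.9⁴)/(8·85.0³·13) = 4.6592 N/mm
F = k·δ = 4.6592 × 29.3 = 136.51 N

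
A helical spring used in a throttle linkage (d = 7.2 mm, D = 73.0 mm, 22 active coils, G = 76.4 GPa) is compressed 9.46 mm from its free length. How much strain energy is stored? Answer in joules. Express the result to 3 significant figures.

0.134 J

k = Gd⁴/(8D³N_a) = (76.4×10³)(7.2⁴)/(8·73.0³·22) = 2.9988 N/mm
U = ½kδ² = 0.5 × 2.9988 × 9.46² = 134.18 N·mm = 0.13418 J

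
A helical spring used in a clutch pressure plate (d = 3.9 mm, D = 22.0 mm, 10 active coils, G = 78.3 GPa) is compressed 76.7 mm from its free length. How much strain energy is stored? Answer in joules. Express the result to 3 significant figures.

k = Gd⁴/(8D³N_a) = (78.3×10³)(3.9⁴)/(8·22.0³·10) = 21.265 N/mm
U = ½kδ² = 0.5 × 21.265 × 76.7² = 62549 N·mm = 62.549 J

62.5 J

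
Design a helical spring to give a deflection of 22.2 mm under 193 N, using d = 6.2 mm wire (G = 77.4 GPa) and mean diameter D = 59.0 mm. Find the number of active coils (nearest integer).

Required rate k = F/δ = 193/22.2 = 8.6937 N/mm
N_a = Gd⁴/(8D³k) = (77.4×10³ × 6.2⁴)/(8 × 59.0³ × 8.6937)
    = 1.14369e+08 / 1.4284e+07 = 8.007 → 8 coils

8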